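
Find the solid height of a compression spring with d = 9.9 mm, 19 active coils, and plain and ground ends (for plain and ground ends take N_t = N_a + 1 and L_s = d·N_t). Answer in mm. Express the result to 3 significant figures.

198 mm

plain and ground ends: N_t = N_a + 1 = 19 + 1 = 20
L_s = d·N_t = 9.9 × 20 = 198 mm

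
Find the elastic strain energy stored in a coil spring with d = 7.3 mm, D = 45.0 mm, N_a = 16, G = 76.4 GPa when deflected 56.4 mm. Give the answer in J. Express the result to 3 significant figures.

29.6 J

k = Gd⁴/(8D³N_a) = (76.4×10³)(7.3⁴)/(8·45.0³·16) = 18.601 N/mm
U = ½kδ² = 0.5 × 18.601 × 56.4² = 29585 N·mm = 29.585 J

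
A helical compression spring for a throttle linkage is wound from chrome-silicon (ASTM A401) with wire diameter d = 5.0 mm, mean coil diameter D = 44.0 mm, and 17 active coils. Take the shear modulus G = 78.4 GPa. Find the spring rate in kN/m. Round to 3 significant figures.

k = Gd⁴/(8D³N_a) = (78.4×10³ × 5.0⁴) / (8 × 44.0³ × 17)
  = 4.9e+07 / 1.1585e+07 = 4.2296 N/mm

4.23 kN/m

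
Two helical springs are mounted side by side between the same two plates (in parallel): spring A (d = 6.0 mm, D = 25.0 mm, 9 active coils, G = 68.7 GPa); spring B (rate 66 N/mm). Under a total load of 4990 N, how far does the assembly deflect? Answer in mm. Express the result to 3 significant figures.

k_A = Gd⁴/(8D³N_a) = (68.7×10³)(6.0⁴)/(8·25.0³·9) = 79.142 N/mm
Parallel: k_eq = 79.142 + 66 = 145.14 N/mm
δ = F/k_eq = 4990/145.14 = 34.38 mm

34.4 mm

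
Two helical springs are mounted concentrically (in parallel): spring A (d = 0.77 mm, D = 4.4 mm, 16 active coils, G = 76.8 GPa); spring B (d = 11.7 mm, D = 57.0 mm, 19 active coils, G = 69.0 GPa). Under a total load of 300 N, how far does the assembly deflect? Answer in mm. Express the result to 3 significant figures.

6.20 mm

k_A = Gd⁴/(8D³N_a) = (76.8×10³)(0.77⁴)/(8·4.4³·16) = 2.476 N/mm
k_B = Gd⁴/(8D³N_a) = (69.0×10³)(11.7⁴)/(8·57.0³·19) = 45.933 N/mm
Parallel: k_eq = 2.476 + 45.933 = 48.409 N/mm
δ = F/k_eq = 300/48.409 = 6.1972 mm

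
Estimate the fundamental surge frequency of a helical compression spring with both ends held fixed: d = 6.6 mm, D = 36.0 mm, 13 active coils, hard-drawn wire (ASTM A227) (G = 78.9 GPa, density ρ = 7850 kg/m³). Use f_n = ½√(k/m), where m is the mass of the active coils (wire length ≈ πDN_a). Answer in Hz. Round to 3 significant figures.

k = Gd⁴/(8D³N_a) = (78.9×10³)(6.6⁴)/(8·36.0³·13) = 30.854 N/mm = 30854 N/m
Wire length L = πDN_a = π·36.0·13 = 1470.3 mm
m = ρ·(πd²/4)·L = 7850 × 34.212×10⁻⁶ m² × 1.4703 m = 0.39486 kg
f_n = ½√(k/m) = 0.5·√(30854/0.39486) = 0.5·√(78139) = 139.77 Hz

140 Hz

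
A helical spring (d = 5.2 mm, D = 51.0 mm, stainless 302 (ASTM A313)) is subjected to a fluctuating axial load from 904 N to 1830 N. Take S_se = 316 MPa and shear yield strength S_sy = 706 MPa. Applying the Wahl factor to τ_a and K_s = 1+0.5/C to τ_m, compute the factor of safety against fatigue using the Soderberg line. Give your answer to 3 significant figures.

0.291

C = D/d = 51.0/5.2 = 9.8077; K_W = (4C−1)/(4C−4)+0.615/C = 1.1479; K_s = 1+0.5/C = 1.0510
F_a = (F_max−F_min)/2 = 463 N; F_m = (F_max+F_min)/2 = 1367 N
τ_a = K_W·8F_aD/(πd³) = 1.1479 × 427.64 = 490.87 MPa
τ_m = K_s·8F_mD/(πd³) = 1.0510 × 1262.6 = 1327 MPa
Soderberg: 1/n_f = τ_a/S_se + τ_m/S_sy = 490.87/316 + 1327/706 = 1.55340 + 1.87957 = 3.433
n_f = 1/3.433 = 0.2913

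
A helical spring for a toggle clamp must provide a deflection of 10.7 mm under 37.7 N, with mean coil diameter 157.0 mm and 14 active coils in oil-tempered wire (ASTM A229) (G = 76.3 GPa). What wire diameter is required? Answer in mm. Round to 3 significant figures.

11.9 mm

Required rate k = F/δ = 37.7/10.7 = 3.5234 N/mm
d = (8D³N_a·k / G)^(1/4) = (8·157.0³·14·3.5234 / (76.3×10³))^0.25
  = (20015)^0.25 = 11.8943 mm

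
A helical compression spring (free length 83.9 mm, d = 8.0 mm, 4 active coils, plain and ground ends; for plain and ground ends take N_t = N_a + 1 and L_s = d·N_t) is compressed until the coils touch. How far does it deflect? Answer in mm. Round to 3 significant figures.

N_t = 5; L_s = 8.0·5 = 40 mm
δ_solid = L₀ − L_s = 83.9 − 40 = 43.9 mm

43.9 mm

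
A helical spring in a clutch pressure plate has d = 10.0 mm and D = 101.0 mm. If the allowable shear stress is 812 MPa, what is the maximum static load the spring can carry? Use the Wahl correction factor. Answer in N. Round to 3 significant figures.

C = D/d = 101.0/10.0 = 10.1000
K_W = (4C−1)/(4C−4) + 0.615/C = 39.400/36.400 + 0.0609 = 1.1433
τ_max = K·8FD/(πd³) → F_max = τ_allow·πd³/(8DK)
F_max = 812·π·10.0³/(8·101.0·1.1433) = 2.551e+06/923.79 = 2761.4 N

2760 N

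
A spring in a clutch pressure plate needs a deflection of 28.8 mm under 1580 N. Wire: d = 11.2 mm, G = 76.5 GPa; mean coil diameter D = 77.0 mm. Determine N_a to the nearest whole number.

6

Required rate k = F/δ = 1580/28.8 = 54.861 N/mm
N_a = Gd⁴/(8D³k) = (76.5×10³ × 11.2⁴)/(8 × 77.0³ × 54.861)
    = 1.20374e+09 / 2.00367e+08 = 6.008 → 6 coils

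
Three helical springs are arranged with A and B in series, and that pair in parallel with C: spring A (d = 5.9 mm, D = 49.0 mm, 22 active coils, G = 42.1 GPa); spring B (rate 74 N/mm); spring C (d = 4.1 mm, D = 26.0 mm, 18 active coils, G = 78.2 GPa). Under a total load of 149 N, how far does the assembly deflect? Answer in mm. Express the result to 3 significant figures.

13.4 mm

k_A = Gd⁴/(8D³N_a) = (42.1×10³)(5.9⁴)/(8·49.0³·22) = 2.4637 N/mm
k_C = Gd⁴/(8D³N_a) = (78.2×10³)(4.1⁴)/(8·26.0³·18) = 8.7309 N/mm
Springs A,B series: k_AB = 1/(1/2.4637+1/74) = 2.3843 N/mm; parallel with C: k_eq = 2.3843+8.7309 = 11.115 N/mm
δ = F/k_eq = 149/11.115 = 13.405 mm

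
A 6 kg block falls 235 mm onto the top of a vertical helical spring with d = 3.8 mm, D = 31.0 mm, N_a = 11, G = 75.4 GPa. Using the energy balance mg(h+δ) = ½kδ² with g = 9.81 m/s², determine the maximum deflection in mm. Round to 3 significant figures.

78.4 mm

k = Gd⁴/(8D³N_a) = (75.4×10³)(3.8⁴)/(8·31.0³·11) = 5.9971 N/mm
W = mg = 6 × 9.81 = 58.86 N
½kδ² − Wδ − Wh = 0 → δ = (W + √(W² + 2kWh))/k
δ = (58.86 + √(3464.5 + 165904))/5.9971 = (58.86 + 411.54)/5.9971 = 78.439 mm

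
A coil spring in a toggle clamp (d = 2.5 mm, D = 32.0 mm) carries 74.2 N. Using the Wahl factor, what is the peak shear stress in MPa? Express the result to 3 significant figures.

430 MPa

Spring index C = D/d = 32.0/2.5 = 12.8000
K_W = (4C−1)/(4C−4) + 0.615/C = 50.200/47.200 + 0.0480 = 1.1116
τ₀ = 8FD/(πd³) = 8·74.2·32.0/(π·2.5³) = 18995.2/49.087 = 386.97 MPa
τ_max = K·τ₀ = 1.1116 × 386.97 = 430.15 MPa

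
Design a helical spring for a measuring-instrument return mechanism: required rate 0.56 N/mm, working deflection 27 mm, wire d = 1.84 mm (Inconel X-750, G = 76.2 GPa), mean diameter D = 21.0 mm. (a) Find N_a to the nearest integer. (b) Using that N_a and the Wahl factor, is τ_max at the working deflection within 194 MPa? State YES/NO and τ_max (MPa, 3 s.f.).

(a) 21 coils; (b) YES, τ_max = 146 MPa

N_a = Gd⁴/(8D³k) = (76.2×10³)(1.84⁴)/(8·21.0³·0.56) = 21.05 → N_a = 21
Actual rate k = Gd⁴/(8D³·21) = 0.56138 N/mm
Working load F = kδ = 0.56138·27 = 15.157 N
C = 21.0/1.84 = 11.4130; K_W = (4C−1)/(4C−4)+0.615/C = 1.1259
τ_max = K_W·8FD/(πd³) = 1.1259·130.12 = 146.5 MPa
τ_max ≤ 194 MPa → acceptable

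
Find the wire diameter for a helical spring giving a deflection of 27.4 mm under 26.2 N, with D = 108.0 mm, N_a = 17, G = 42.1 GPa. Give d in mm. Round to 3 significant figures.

Required rate k = F/δ = 26.2/27.4 = 0.9562 N/mm
d = (8D³N_a·k / G)^(1/4) = (8·108.0³·17·0.9562 / (42.1×10³))^0.25
  = (3891.2)^0.25 = 7.8980 mm

7.90 mm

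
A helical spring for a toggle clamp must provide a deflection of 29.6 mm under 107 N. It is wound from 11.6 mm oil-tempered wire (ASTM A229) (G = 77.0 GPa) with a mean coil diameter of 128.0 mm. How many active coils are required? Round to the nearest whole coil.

23

Required rate k = F/δ = 107/29.6 = 3.6149 N/mm
N_a = Gd⁴/(8D³k) = (77.0×10³ × 11.6⁴)/(8 × 128.0³ × 3.6149)
    = 1.39419e+09 / 6.06474e+07 = 22.99 → 23 coils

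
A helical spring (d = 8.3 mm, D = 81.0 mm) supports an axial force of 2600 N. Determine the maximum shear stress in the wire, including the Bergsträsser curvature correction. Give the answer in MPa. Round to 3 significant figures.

Spring index C = D/d = 81.0/8.3 = 9.7590
K_B = (4C+2)/(4C−3) = 41.036/36.036 = 1.1387
τ₀ = 8FD/(πd³) = 8·2600·81.0/(π·8.3³) = 1.6848e+06/1796.3 = 937.92 MPa
τ_max = K·τ₀ = 1.1387 × 937.92 = 1068.1 MPa

1070 MPa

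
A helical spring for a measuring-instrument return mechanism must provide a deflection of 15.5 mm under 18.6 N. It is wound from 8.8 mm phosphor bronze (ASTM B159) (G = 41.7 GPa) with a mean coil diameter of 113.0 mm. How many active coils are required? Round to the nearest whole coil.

18

Required rate k = F/δ = 18.6/15.5 = 1.2 N/mm
N_a = Gd⁴/(8D³k) = (41.7×10³ × 8.8⁴)/(8 × 113.0³ × 1.2)
    = 2.50073e+08 / 1.38518e+07 = 18.05 → 18 coils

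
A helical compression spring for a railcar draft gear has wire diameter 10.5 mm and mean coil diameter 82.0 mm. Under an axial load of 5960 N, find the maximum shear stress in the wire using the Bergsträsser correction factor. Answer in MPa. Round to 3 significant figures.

Spring index C = D/d = 82.0/10.5 = 7.8095
K_B = (4C+2)/(4C−3) = 33.238/28.238 = 1.1771
τ₀ = 8FD/(πd³) = 8·5960·82.0/(π·10.5³) = 3.90976e+06/3636.8 = 1075.1 MPa
τ_max = K·τ₀ = 1.1771 × 1075.1 = 1265.4 MPa

1270 MPa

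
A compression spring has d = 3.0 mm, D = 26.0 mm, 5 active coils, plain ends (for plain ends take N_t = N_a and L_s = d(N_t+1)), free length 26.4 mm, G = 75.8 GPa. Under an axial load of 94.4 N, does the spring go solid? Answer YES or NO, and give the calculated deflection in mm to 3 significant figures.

k = Gd⁴/(8D³N_a) = (75.8×10³)(3.0⁴)/(8·26.0³·5) = 8.7332 N/mm
N_t = 5; L_s = 3.0·6 = 18 mm; δ_solid = L₀ − L_s = 26.4 − 18 = 8.4 mm
δ = F/k = 94.4/8.7332 = 10.809 mm
δ ≥ δ_solid → spring goes solid

YES, δ = 10.8 mm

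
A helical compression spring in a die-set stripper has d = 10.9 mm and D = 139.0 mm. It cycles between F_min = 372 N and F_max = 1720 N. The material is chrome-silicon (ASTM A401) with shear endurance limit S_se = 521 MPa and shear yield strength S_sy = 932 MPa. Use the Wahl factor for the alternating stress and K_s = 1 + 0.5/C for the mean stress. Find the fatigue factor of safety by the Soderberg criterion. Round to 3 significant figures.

1.40

C = D/d = 139.0/10.9 = 12.7523; K_W = (4C−1)/(4C−4)+0.615/C = 1.1120; K_s = 1+0.5/C = 1.0392
F_a = (F_max−F_min)/2 = 674 N; F_m = (F_max+F_min)/2 = 1046 N
τ_a = K_W·8F_aD/(πd³) = 1.1120 × 184.22 = 204.86 MPa
τ_m = K_s·8F_mD/(πd³) = 1.0392 × 285.9 = 297.1 MPa
Soderberg: 1/n_f = τ_a/S_se + τ_m/S_sy = 204.86/521 + 297.1/932 = 0.39321 + 0.31878 = 0.71199
n_f = 1/0.71199 = 1.405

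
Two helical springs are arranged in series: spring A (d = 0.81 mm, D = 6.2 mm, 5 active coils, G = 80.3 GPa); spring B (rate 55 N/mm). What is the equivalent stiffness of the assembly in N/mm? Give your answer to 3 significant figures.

3.40 N/mm

k_A = Gd⁴/(8D³N_a) = (80.3×10³)(0.81⁴)/(8·6.2³·5) = 3.6259 N/mm
Series: 1/k_eq = 1/3.6259 + 1/55 = 0.29397; k_eq = 3.4017 N/mm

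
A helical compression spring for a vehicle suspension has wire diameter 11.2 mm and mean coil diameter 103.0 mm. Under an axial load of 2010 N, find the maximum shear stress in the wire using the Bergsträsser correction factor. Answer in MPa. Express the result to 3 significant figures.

431 MPa

Spring index C = D/d = 103.0/11.2 = 9.1964
K_B = (4C+2)/(4C−3) = 38.786/33.786 = 1.1480
τ₀ = 8FD/(πd³) = 8·2010·103.0/(π·11.2³) = 1.65624e+06/4413.7 = 375.25 MPa
τ_max = K·τ₀ = 1.1480 × 375.25 = 430.78 MPa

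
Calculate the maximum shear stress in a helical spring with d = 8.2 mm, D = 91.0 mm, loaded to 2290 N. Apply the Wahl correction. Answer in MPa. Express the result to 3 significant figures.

1090 MPa

Spring index C = D/d = 91.0/8.2 = 11.0976
K_W = (4C−1)/(4C−4) + 0.615/C = 43.390/40.390 + 0.0554 = 1.1297
τ₀ = 8FD/(πd³) = 8·2290·91.0/(π·8.2³) = 1.66712e+06/1732.2 = 962.44 MPa
τ_max = K·τ₀ = 1.1297 × 962.44 = 1087.3 MPa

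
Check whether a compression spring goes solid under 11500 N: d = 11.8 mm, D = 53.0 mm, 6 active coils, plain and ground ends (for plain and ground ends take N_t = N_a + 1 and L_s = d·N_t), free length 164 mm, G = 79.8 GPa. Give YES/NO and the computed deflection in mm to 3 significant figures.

k = Gd⁴/(8D³N_a) = (79.8×10³)(11.8⁴)/(8·53.0³·6) = 216.5 N/mm
N_t = 7; L_s = 11.8·7 = 82.6 mm; δ_solid = L₀ − L_s = 164 − 82.6 = 81.4 mm
δ = F/k = 11500/216.5 = 53.117 mm
δ < δ_solid → spring does not go solid

NO, δ = 53.1 mm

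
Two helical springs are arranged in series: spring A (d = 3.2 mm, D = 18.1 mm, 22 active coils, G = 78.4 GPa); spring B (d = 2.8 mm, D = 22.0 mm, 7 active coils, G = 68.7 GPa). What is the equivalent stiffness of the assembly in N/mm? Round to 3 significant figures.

3.73 N/mm

k_A = Gd⁴/(8D³N_a) = (78.4×10³)(3.2⁴)/(8·18.1³·22) = 7.8771 N/mm
k_B = Gd⁴/(8D³N_a) = (68.7×10³)(2.8⁴)/(8·22.0³·7) = 7.0816 N/mm
Series: 1/k_eq = 1/7.8771 + 1/7.0816 = 0.26816; k_eq = 3.7291 N/mm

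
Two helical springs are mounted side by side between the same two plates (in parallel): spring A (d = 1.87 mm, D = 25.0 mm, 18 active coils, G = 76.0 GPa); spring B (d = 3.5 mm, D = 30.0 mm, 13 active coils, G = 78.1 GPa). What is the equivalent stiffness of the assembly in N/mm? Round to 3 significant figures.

k_A = Gd⁴/(8D³N_a) = (76.0×10³)(1.87⁴)/(8·25.0³·18) = 0.41305 N/mm
k_B = Gd⁴/(8D³N_a) = (78.1×10³)(3.5⁴)/(8·30.0³·13) = 4.1737 N/mm
Parallel: k_eq = 0.41305 + 4.1737 = 4.5868 N/mm

4.59 N/mm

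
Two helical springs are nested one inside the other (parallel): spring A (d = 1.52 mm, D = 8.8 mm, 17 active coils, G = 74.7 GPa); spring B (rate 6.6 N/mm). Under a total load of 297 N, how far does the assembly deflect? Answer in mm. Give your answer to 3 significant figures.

27.2 mm

k_A = Gd⁴/(8D³N_a) = (74.7×10³)(1.52⁴)/(8·8.8³·17) = 4.3024 N/mm
Parallel: k_eq = 4.3024 + 6.6 = 10.902 N/mm
δ = F/k_eq = 297/10.902 = 27.242 mm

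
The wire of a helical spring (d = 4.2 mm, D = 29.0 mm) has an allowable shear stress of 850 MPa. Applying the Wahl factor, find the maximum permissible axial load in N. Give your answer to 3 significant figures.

C = D/d = 29.0/4.2 = 6.9048
K_W = (4C−1)/(4C−4) + 0.615/C = 26.619/23.619 + 0.0891 = 1.2161
τ_max = K·8FD/(πd³) → F_max = τ_allow·πd³/(8DK)
F_max = 850·π·4.2³/(8·29.0·1.2161) = 1.9784e+05/282.13 = 701.24 N

701 N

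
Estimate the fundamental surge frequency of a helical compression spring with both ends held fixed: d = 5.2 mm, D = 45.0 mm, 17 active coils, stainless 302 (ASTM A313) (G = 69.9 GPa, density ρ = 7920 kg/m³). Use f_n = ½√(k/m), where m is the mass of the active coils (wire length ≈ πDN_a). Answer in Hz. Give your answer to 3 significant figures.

50.5 Hz

k = Gd⁴/(8D³N_a) = (69.9×10³)(5.2⁴)/(8·45.0³·17) = 4.124 N/mm = 4124 N/m
Wire length L = πDN_a = π·45.0·17 = 2403.3 mm
m = ρ·(πd²/4)·L = 7920 × 21.237×10⁻⁶ m² × 2.4033 m = 0.40423 kg
f_n = ½√(k/m) = 0.5·√(4124/0.40423) = 0.5·√(10202) = 50.502 Hz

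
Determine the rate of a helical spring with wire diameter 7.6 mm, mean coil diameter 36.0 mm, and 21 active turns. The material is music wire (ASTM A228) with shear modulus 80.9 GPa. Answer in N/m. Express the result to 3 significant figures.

k = Gd⁴/(8D³N_a) = (80.9×10³ × 7.6⁴) / (8 × 36.0³ × 21)
  = 2.699e+08 / 7.83821e+06 = 34.434 N/mm = 34434 N/m

34400 N/m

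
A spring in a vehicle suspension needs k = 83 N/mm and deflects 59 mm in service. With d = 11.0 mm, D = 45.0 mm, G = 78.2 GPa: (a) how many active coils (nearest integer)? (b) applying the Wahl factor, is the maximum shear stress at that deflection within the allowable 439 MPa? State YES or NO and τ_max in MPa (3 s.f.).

(a) 19 coils; (b) NO, τ_max = 585 MPa

N_a = Gd⁴/(8D³k) = (78.2×10³)(11.0⁴)/(8·45.0³·83) = 18.92 → N_a = 19
Actual rate k = Gd⁴/(8D³·19) = 82.66 N/mm
Working load F = kδ = 82.66·59 = 4877 N
C = 45.0/11.0 = 4.0909; K_W = (4C−1)/(4C−4)+0.615/C = 1.3930
τ_max = K_W·8FD/(πd³) = 1.3930·419.88 = 584.88 MPa
τ_max > 439 MPa → exceeds allowable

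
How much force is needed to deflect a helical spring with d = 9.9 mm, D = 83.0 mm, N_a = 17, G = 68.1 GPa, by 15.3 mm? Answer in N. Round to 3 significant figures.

k = Gd⁴/(8D³N_a) = (68.1×10³)(9.9⁴)/(8·83.0³·17) = 8.4123 N/mm
F = k·δ = 8.4123 × 15.3 = 128.71 N

129 N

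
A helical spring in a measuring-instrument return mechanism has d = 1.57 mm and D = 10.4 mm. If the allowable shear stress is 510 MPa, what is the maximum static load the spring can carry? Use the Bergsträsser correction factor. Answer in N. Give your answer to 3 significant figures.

C = D/d = 10.4/1.57 = 6.6242
K_B = (4C+2)/(4C−3) = 28.497/23.497 = 1.2128
τ_max = K·8FD/(πd³) → F_max = τ_allow·πd³/(8DK)
F_max = 510·π·1.57³/(8·10.4·1.2128) = 6200.4/100.9 = 61.448 N

61.4 N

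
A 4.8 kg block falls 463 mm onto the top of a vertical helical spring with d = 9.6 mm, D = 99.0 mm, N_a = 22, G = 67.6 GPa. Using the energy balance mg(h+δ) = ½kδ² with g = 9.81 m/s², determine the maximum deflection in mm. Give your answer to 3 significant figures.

129 mm

k = Gd⁴/(8D³N_a) = (67.6×10³)(9.6⁴)/(8·99.0³·22) = 3.3621 N/mm
W = mg = 4.8 × 9.81 = 47.088 N
½kδ² − Wδ − Wh = 0 → δ = (W + √(W² + 2kWh))/k
δ = (47.088 + √(2217.3 + 146600))/3.3621 = (47.088 + 385.77)/3.3621 = 128.75 mm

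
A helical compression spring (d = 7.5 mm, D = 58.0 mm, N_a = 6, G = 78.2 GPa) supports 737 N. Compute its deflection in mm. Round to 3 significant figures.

27.9 mm

k = Gd⁴/(8D³N_a) = (78.2×10³)(7.5⁴)/(8·58.0³·6) = 26.42 N/mm
δ = F/k = 737 / 26.42 = 27.896 mm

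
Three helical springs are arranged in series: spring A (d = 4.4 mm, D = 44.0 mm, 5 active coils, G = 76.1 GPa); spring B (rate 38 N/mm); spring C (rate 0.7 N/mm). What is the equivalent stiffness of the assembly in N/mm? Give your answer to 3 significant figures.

0.635 N/mm

k_A = Gd⁴/(8D³N_a) = (76.1×10³)(4.4⁴)/(8·44.0³·5) = 8.371 N/mm
Series: 1/k_eq = 1/8.371 + 1/38 + 1/0.7 = 1.5743; k_eq = 0.63518 N/mm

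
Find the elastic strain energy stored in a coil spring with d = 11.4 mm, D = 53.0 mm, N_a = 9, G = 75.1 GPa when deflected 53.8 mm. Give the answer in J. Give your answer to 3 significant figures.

171 J

k = Gd⁴/(8D³N_a) = (75.1×10³)(11.4⁴)/(8·53.0³·9) = 118.33 N/mm
U = ½kδ² = 0.5 × 118.33 × 53.8² = 1.7125e+05 N·mm = 171.25 J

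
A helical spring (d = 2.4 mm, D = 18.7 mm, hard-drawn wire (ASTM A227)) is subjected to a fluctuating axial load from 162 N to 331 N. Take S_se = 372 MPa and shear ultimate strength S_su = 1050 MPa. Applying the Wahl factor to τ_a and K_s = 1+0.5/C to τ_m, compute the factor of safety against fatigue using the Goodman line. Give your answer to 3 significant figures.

0.558

C = D/d = 18.7/2.4 = 7.7917; K_W = (4C−1)/(4C−4)+0.615/C = 1.1894; K_s = 1+0.5/C = 1.0642
F_a = (F_max−F_min)/2 = 84.5 N; F_m = (F_max+F_min)/2 = 246.5 N
τ_a = K_W·8F_aD/(πd³) = 1.1894 × 291.07 = 346.19 MPa
τ_m = K_s·8F_mD/(πd³) = 1.0642 × 849.11 = 903.6 MPa
Goodman: 1/n_f = τ_a/S_se + τ_m/S_su = 346.19/372 + 903.6/1050 = 0.93063 + 0.86057 = 1.7912
n_f = 1/1.7912 = 0.5583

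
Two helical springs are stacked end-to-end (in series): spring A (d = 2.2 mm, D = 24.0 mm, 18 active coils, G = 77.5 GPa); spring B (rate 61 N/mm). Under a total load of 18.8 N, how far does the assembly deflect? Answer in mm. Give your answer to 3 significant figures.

20.9 mm

k_A = Gd⁴/(8D³N_a) = (77.5×10³)(2.2⁴)/(8·24.0³·18) = 0.912 N/mm
Series: 1/k_eq = 1/0.912 + 1/61 = 1.1129; k_eq = 0.89857 N/mm
δ = F/k_eq = 18.8/0.89857 = 20.922 mm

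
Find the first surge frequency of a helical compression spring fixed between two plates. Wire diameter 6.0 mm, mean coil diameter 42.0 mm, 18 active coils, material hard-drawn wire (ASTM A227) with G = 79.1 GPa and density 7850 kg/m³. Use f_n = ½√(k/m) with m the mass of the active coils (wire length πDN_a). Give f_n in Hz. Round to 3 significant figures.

k = Gd⁴/(8D³N_a) = (79.1×10³)(6.0⁴)/(8·42.0³·18) = 9.6088 N/mm = 9608.8 N/m
Wire length L = πDN_a = π·42.0·18 = 2375 mm
m = ρ·(πd²/4)·L = 7850 × 28.274×10⁻⁶ m² × 2.375 m = 0.52715 kg
f_n = ½√(k/m) = 0.5·√(9608.8/0.52715) = 0.5·√(18228) = 67.505 Hz

67.5 Hz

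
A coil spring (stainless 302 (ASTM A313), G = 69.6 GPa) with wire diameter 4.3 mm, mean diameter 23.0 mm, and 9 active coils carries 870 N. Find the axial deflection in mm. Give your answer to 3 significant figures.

k = Gd⁴/(8D³N_a) = (69.6×10³)(4.3⁴)/(8·23.0³·9) = 27.162 N/mm
δ = F/k = 870 / 27.162 = 32.03 mm

32.0 mm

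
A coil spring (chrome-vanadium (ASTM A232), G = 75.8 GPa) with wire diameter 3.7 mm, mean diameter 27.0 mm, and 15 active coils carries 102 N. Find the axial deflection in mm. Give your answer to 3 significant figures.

17.0 mm

k = Gd⁴/(8D³N_a) = (75.8×10³)(3.7⁴)/(8·27.0³·15) = 6.0146 N/mm
δ = F/k = 102 / 6.0146 = 16.959 mm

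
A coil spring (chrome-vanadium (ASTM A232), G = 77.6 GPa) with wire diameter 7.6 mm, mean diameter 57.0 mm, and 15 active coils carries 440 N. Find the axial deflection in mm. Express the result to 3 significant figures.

k = Gd⁴/(8D³N_a) = (77.6×10³)(7.6⁴)/(8·57.0³·15) = 11.65 N/mm
δ = F/k = 440 / 11.65 = 37.77 mm

37.8 mm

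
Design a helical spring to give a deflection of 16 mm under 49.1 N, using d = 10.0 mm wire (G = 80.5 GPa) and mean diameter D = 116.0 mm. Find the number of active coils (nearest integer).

Required rate k = F/δ = 49.1/16 = 3.0688 N/mm
N_a = Gd⁴/(8D³k) = (80.5×10³ × 10.0⁴)/(8 × 116.0³ × 3.0688)
    = 8.05e+08 / 3.832e+07 = 21.01 → 21 coils

21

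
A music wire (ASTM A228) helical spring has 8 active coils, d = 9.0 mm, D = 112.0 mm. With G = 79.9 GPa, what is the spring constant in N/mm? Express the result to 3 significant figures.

5.83 N/mm

k = Gd⁴/(8D³N_a) = (79.9×10³ × 9.0⁴) / (8 × 112.0³ × 8)
  = 5.24224e+08 / 8.99154e+07 = 5.8302 N/mm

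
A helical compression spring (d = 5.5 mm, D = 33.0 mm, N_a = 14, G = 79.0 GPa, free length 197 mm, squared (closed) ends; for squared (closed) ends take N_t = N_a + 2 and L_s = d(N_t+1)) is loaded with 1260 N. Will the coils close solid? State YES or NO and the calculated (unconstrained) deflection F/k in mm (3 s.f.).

NO, δ = 70.2 mm

k = Gd⁴/(8D³N_a) = (79.0×10³)(5.5⁴)/(8·33.0³·14) = 17.96 N/mm
N_t = 16; L_s = 5.5·17 = 93.5 mm; δ_solid = L₀ − L_s = 197 − 93.5 = 103.5 mm
δ = F/k = 1260/17.96 = 70.154 mm
δ < δ_solid → spring does not go solid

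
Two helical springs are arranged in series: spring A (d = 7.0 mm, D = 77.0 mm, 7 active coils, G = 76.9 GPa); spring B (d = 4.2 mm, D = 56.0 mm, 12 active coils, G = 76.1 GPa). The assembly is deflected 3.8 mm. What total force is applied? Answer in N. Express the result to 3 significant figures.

k_A = Gd⁴/(8D³N_a) = (76.9×10³)(7.0⁴)/(8·77.0³·7) = 7.222 N/mm
k_B = Gd⁴/(8D³N_a) = (76.1×10³)(4.2⁴)/(8·56.0³·12) = 1.4046 N/mm
Series: 1/k_eq = 1/7.222 + 1/1.4046 = 0.85042; k_eq = 1.1759 N/mm
F = k_eq·δ = 1.1759·3.8 = 4.4684 N

4.47 N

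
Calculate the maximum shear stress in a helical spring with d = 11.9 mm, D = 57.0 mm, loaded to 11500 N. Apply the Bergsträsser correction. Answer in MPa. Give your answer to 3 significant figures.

1300 MPa

Spring index C = D/d = 57.0/11.9 = 4.7899
K_B = (4C+2)/(4C−3) = 21.160/16.160 = 1.3094
τ₀ = 8FD/(πd³) = 8·11500·57.0/(π·11.9³) = 5.244e+06/5294.1 = 990.54 MPa
τ_max = K·τ₀ = 1.3094 × 990.54 = 1297 MPa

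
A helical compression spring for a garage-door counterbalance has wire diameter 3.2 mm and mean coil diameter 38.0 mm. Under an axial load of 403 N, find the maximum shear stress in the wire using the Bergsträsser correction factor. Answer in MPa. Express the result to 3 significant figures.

Spring index C = D/d = 38.0/3.2 = 11.8750
K_B = (4C+2)/(4C−3) = 49.500/44.500 = 1.1124
τ₀ = 8FD/(πd³) = 8·403·38.0/(π·3.2³) = 122512/102.94 = 1190.1 MPa
τ_max = K·τ₀ = 1.1124 × 1190.1 = 1323.8 MPa

1320 MPa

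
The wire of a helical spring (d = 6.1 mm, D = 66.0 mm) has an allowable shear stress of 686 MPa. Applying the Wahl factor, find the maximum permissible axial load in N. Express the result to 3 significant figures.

C = D/d = 66.0/6.1 = 10.8197
K_W = (4C−1)/(4C−4) + 0.615/C = 42.279/39.279 + 0.0568 = 1.1332
τ_max = K·8FD/(πd³) → F_max = τ_allow·πd³/(8DK)
F_max = 686·π·6.1³/(8·66.0·1.1332) = 4.8917e+05/598.34 = 817.55 N

818 N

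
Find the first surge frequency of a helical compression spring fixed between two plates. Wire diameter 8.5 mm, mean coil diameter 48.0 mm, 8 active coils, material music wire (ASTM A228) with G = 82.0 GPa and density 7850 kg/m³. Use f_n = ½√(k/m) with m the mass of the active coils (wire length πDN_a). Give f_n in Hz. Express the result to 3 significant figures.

k = Gd⁴/(8D³N_a) = (82.0×10³)(8.5⁴)/(8·48.0³·8) = 60.476 N/mm = 60476 N/m
Wire length L = πDN_a = π·48.0·8 = 1206.4 mm
m = ρ·(πd²/4)·L = 7850 × 56.745×10⁻⁶ m² × 1.2064 m = 0.53738 kg
f_n = ½√(k/m) = 0.5·√(60476/0.53738) = 0.5·√(1.1254e+05) = 167.74 Hz

168 Hz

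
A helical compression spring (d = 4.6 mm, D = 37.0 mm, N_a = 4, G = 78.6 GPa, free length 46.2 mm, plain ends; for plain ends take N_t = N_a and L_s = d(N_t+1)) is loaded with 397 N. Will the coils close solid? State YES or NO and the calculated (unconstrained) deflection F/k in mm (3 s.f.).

NO, δ = 18.3 mm

k = Gd⁴/(8D³N_a) = (78.6×10³)(4.6⁴)/(8·37.0³·4) = 21.712 N/mm
N_t = 4; L_s = 4.6·5 = 23 mm; δ_solid = L₀ − L_s = 46.2 − 23 = 23.2 mm
δ = F/k = 397/21.712 = 18.285 mm
δ < δ_solid → spring does not go solid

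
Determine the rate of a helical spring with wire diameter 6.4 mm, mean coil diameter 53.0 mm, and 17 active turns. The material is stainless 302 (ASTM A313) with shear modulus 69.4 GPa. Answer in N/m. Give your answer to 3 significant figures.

k = Gd⁴/(8D³N_a) = (69.4×10³ × 6.4⁴) / (8 × 53.0³ × 17)
  = 1.16434e+08 / 2.02473e+07 = 5.7506 N/mm = 5750.6 N/m

5750 N/m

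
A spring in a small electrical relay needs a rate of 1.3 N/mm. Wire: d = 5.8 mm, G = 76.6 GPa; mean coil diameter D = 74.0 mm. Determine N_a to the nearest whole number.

21

N_a = Gd⁴/(8D³k) = (76.6×10³ × 5.8⁴)/(8 × 74.0³ × 1.3)
    = 8.66844e+07 / 4.21433e+06 = 20.57 → 21 coils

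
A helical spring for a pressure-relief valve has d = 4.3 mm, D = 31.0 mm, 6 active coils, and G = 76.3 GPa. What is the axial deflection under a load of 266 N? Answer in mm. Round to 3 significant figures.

k = Gd⁴/(8D³N_a) = (76.3×10³)(4.3⁴)/(8·31.0³·6) = 18.242 N/mm
δ = F/k = 266 / 18.242 = 14.582 mm

14.6 mm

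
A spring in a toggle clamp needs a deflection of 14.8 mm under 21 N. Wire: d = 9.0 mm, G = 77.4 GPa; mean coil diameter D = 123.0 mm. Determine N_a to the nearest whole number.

Required rate k = F/δ = 21/14.8 = 1.4189 N/mm
N_a = Gd⁴/(8D³k) = (77.4×10³ × 9.0⁴)/(8 × 123.0³ × 1.4189)
    = 5.07821e+08 / 2.11234e+07 = 24.04 → 24 coils

24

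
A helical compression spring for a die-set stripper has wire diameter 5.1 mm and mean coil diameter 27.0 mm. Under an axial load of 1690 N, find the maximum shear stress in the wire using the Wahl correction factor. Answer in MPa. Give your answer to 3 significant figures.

Spring index C = D/d = 27.0/5.1 = 5.2941
K_W = (4C−1)/(4C−4) + 0.615/C = 20.176/17.176 + 0.1162 = 1.2908
τ₀ = 8FD/(πd³) = 8·1690·27.0/(π·5.1³) = 365040/416.74 = 875.95 MPa
τ_max = K·τ₀ = 1.2908 × 875.95 = 1130.7 MPa

1130 MPa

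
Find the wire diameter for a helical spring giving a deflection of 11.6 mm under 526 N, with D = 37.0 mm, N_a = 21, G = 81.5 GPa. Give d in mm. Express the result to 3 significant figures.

Required rate k = F/δ = 526/11.6 = 45.345 N/mm
d = (8D³N_a·k / G)^(1/4) = (8·37.0³·21·45.345 / (81.5×10³))^0.25
  = (4734.6)^0.25 = 8.2951 mm

8.30 mm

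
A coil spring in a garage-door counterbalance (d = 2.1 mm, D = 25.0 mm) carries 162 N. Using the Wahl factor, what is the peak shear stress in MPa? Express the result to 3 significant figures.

Spring index C = D/d = 25.0/2.1 = 11.9048
K_W = (4C−1)/(4C−4) + 0.615/C = 46.619/43.619 + 0.0517 = 1.1204
τ₀ = 8FD/(πd³) = 8·162·25.0/(π·2.1³) = 32400/29.094 = 1113.6 MPa
τ_max = K·τ₀ = 1.1204 × 1113.6 = 1247.7 MPa

1250 MPa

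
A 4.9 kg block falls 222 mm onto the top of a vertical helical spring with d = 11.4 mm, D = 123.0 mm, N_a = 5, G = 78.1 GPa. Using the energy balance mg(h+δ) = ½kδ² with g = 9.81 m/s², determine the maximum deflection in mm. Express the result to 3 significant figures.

37.5 mm

k = Gd⁴/(8D³N_a) = (78.1×10³)(11.4⁴)/(8·123.0³·5) = 17.721 N/mm
W = mg = 4.9 × 9.81 = 48.069 N
½kδ² − Wδ − Wh = 0 → δ = (W + √(W² + 2kWh))/k
δ = (48.069 + √(2310.6 + 378219))/17.721 = (48.069 + 616.87)/17.721 = 37.522 mm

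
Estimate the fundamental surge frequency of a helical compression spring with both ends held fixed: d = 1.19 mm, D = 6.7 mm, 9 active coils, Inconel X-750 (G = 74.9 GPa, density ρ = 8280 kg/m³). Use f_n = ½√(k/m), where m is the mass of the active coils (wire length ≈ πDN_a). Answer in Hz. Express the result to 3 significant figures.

997 Hz

k = Gd⁴/(8D³N_a) = (74.9×10³)(1.19⁴)/(8·6.7³·9) = 6.9361 N/mm = 6936.1 N/m
Wire length L = πDN_a = π·6.7·9 = 189.44 mm
m = ρ·(πd²/4)·L = 8280 × 1.1122×10⁻⁶ m² × 0.18944 m = 0.0017445 kg
f_n = ½√(k/m) = 0.5·√(6936.1/0.0017445) = 0.5·√(3.9759e+06) = 996.98 Hz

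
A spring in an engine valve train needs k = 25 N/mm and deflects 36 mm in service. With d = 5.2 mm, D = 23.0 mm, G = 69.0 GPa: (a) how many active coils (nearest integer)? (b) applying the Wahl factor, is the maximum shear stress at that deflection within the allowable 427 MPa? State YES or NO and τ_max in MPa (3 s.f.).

(a) 21 coils; (b) NO, τ_max = 503 MPa

N_a = Gd⁴/(8D³k) = (69.0×10³)(5.2⁴)/(8·23.0³·25) = 20.73 → N_a = 21
Actual rate k = Gd⁴/(8D³·21) = 24.681 N/mm
Working load F = kδ = 24.681·36 = 888.53 N
C = 23.0/5.2 = 4.4231; K_W = (4C−1)/(4C−4)+0.615/C = 1.3581
τ_max = K_W·8FD/(πd³) = 1.3581·370.11 = 502.66 MPa
τ_max > 427 MPa → exceeds allowable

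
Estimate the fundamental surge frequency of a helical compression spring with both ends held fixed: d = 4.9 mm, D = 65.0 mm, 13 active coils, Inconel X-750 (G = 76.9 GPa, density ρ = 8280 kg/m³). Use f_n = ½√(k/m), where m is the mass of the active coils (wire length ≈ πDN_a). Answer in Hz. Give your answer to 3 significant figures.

30.6 Hz

k = Gd⁴/(8D³N_a) = (76.9×10³)(4.9⁴)/(8·65.0³·13) = 1.5522 N/mm = 1552.2 N/m
Wire length L = πDN_a = π·65.0·13 = 2654.6 mm
m = ρ·(πd²/4)·L = 8280 × 18.857×10⁻⁶ m² × 2.6546 m = 0.41449 kg
f_n = ½√(k/m) = 0.5·√(1552.2/0.41449) = 0.5·√(3744.7) = 30.597 Hz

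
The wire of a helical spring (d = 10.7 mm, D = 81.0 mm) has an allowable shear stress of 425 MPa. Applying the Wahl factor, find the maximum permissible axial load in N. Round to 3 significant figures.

C = D/d = 81.0/10.7 = 7.5701
K_W = (4C−1)/(4C−4) + 0.615/C = 29.280/26.280 + 0.0812 = 1.1954
τ_max = K·8FD/(πd³) → F_max = τ_allow·πd³/(8DK)
F_max = 425·π·10.7³/(8·81.0·1.1954) = 1.6356e+06/774.62 = 2111.6 N

2110 N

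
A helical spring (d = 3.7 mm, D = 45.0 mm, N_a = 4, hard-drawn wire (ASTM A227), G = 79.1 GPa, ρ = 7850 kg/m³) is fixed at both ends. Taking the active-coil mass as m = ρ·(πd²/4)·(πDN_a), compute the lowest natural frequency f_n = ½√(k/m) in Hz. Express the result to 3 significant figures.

163 Hz

k = Gd⁴/(8D³N_a) = (79.1×10³)(3.7⁴)/(8·45.0³·4) = 5.0839 N/mm = 5083.9 N/m
Wire length L = πDN_a = π·45.0·4 = 565.49 mm
m = ρ·(πd²/4)·L = 7850 × 10.752×10⁻⁶ m² × 0.56549 m = 0.047729 kg
f_n = ½√(k/m) = 0.5·√(5083.9/0.047729) = 0.5·√(1.0651e+05) = 163.18 Hz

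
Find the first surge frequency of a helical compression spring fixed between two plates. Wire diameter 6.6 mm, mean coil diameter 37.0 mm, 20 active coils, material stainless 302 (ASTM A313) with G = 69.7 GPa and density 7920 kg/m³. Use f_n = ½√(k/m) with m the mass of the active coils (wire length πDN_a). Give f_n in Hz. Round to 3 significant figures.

80.5 Hz

k = Gd⁴/(8D³N_a) = (69.7×10³)(6.6⁴)/(8·37.0³·20) = 16.319 N/mm = 16319 N/m
Wire length L = πDN_a = π·37.0·20 = 2324.8 mm
m = ρ·(πd²/4)·L = 7920 × 34.212×10⁻⁶ m² × 2.3248 m = 0.62992 kg
f_n = ½√(k/m) = 0.5·√(16319/0.62992) = 0.5·√(25906) = 80.477 Hz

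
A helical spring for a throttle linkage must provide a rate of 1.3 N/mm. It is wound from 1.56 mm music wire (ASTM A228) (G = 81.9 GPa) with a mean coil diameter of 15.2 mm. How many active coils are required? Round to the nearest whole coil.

N_a = Gd⁴/(8D³k) = (81.9×10³ × 1.56⁴)/(8 × 15.2³ × 1.3)
    = 485045 / 36522.8 = 13.28 → 13 coils

13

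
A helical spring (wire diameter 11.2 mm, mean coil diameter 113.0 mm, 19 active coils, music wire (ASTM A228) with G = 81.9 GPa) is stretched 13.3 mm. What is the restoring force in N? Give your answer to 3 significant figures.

k = Gd⁴/(8D³N_a) = (81.9×10³)(11.2⁴)/(8·113.0³·19) = 5.8759 N/mm
F = k·δ = 5.8759 × 13.3 = 78.15 N

78.1 N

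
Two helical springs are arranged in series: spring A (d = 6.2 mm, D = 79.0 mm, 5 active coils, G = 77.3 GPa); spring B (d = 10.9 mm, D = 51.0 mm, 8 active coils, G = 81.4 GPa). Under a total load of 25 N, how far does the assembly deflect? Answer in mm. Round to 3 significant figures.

4.50 mm

k_A = Gd⁴/(8D³N_a) = (77.3×10³)(6.2⁴)/(8·79.0³·5) = 5.7917 N/mm
k_B = Gd⁴/(8D³N_a) = (81.4×10³)(10.9⁴)/(8·51.0³·8) = 135.34 N/mm
Series: 1/k_eq = 1/5.7917 + 1/135.34 = 0.18005; k_eq = 5.554 N/mm
δ = F/k_eq = 25/5.554 = 4.5012 mm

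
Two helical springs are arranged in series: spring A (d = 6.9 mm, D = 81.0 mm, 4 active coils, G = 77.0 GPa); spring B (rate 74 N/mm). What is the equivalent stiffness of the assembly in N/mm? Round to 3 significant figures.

9.01 N/mm

k_A = Gd⁴/(8D³N_a) = (77.0×10³)(6.9⁴)/(8·81.0³·4) = 10.263 N/mm
Series: 1/k_eq = 1/10.263 + 1/74 = 0.11095; k_eq = 9.0131 N/mm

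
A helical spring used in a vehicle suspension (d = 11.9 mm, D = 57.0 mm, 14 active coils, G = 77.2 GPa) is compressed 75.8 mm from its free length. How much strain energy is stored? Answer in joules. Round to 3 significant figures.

k = Gd⁴/(8D³N_a) = (77.2×10³)(11.9⁴)/(8·57.0³·14) = 74.638 N/mm
U = ½kδ² = 0.5 × 74.638 × 75.8² = 2.1442e+05 N·mm = 214.42 J

214 J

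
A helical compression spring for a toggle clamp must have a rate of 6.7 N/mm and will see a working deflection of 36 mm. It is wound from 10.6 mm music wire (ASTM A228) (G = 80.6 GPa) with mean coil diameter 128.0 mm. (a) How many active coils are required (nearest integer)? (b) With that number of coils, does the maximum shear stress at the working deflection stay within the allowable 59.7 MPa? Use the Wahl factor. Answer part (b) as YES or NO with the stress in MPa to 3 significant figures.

(a) 9 coils; (b) NO, τ_max = 74.3 MPa

N_a = Gd⁴/(8D³k) = (80.6×10³)(10.6⁴)/(8·128.0³·6.7) = 9.052 → N_a = 9
Actual rate k = Gd⁴/(8D³·9) = 6.739 N/mm
Working load F = kδ = 6.739·36 = 242.6 N
C = 128.0/10.6 = 12.0755; K_W = (4C−1)/(4C−4)+0.615/C = 1.1186
τ_max = K_W·8FD/(πd³) = 1.1186·66.394 = 74.272 MPa
τ_max > 59.7 MPa → exceeds allowable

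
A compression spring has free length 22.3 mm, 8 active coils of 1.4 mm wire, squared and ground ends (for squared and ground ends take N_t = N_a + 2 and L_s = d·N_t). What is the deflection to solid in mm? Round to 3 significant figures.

8.30 mm

N_t = 10; L_s = 1.4·10 = 14 mm
δ_solid = L₀ − L_s = 22.3 − 14 = 8.3 mm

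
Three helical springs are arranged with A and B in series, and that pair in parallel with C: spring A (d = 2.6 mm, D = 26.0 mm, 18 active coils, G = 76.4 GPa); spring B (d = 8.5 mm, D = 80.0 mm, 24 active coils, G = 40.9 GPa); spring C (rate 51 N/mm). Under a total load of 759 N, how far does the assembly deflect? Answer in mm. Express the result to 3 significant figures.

14.6 mm

k_A = Gd⁴/(8D³N_a) = (76.4×10³)(2.6⁴)/(8·26.0³·18) = 1.3794 N/mm
k_B = Gd⁴/(8D³N_a) = (40.9×10³)(8.5⁴)/(8·80.0³·24) = 2.1718 N/mm
Springs A,B series: k_AB = 1/(1/1.3794+1/2.1718) = 0.84362 N/mm; parallel with C: k_eq = 0.84362+51 = 51.844 N/mm
δ = F/k_eq = 759/51.844 = 14.64 mm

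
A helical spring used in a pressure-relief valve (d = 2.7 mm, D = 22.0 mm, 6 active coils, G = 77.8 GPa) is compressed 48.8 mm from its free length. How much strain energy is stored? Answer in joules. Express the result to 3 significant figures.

k = Gd⁴/(8D³N_a) = (77.8×10³)(2.7⁴)/(8·22.0³·6) = 8.0896 N/mm
U = ½kδ² = 0.5 × 8.0896 × 48.8² = 9632.4 N·mm = 9.6324 J

9.63 J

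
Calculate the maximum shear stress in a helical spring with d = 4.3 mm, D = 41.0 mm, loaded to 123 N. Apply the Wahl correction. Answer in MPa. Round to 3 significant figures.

Spring index C = D/d = 41.0/4.3 = 9.5349
K_W = (4C−1)/(4C−4) + 0.615/C = 37.140/34.140 + 0.0645 = 1.1524
τ₀ = 8FD/(πd³) = 8·123·41.0/(π·4.3³) = 40344/249.78 = 161.52 MPa
τ_max = K·τ₀ = 1.1524 × 161.52 = 186.13 MPa

186 MPa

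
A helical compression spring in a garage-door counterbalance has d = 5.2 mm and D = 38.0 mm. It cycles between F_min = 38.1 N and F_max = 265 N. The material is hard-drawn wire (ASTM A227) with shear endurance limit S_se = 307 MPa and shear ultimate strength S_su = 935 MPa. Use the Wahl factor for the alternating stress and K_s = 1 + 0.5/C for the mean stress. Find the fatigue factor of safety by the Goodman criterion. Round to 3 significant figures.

2.35

C = D/d = 38.0/5.2 = 7.3077; K_W = (4C−1)/(4C−4)+0.615/C = 1.2031; K_s = 1+0.5/C = 1.0684
F_a = (F_max−F_min)/2 = 113.45 N; F_m = (F_max+F_min)/2 = 151.55 N
τ_a = K_W·8F_aD/(πd³) = 1.2031 × 78.076 = 93.93 MPa
τ_m = K_s·8F_mD/(πd³) = 1.0684 × 104.3 = 111.43 MPa
Goodman: 1/n_f = τ_a/S_se + τ_m/S_su = 93.93/307 + 111.43/935 = 0.30596 + 0.11918 = 0.42514
n_f = 1/0.42514 = 2.352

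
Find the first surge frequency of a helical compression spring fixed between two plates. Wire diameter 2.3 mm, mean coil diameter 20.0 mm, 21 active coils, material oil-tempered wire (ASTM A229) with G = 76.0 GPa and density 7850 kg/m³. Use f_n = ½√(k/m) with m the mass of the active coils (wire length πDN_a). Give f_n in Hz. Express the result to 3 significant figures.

95.9 Hz

k = Gd⁴/(8D³N_a) = (76.0×10³)(2.3⁴)/(8·20.0³·21) = 1.5824 N/mm = 1582.4 N/m
Wire length L = πDN_a = π·20.0·21 = 1319.5 mm
m = ρ·(πd²/4)·L = 7850 × 4.1548×10⁻⁶ m² × 1.3195 m = 0.043034 kg
f_n = ½√(k/m) = 0.5·√(1582.4/0.043034) = 0.5·√(36771) = 95.879 Hz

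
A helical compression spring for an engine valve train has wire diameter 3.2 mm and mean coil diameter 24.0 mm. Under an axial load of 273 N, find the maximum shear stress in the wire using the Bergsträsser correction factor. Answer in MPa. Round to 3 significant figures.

Spring index C = D/d = 24.0/3.2 = 7.5000
K_B = (4C+2)/(4C−3) = 32.000/27.000 = 1.1852
τ₀ = 8FD/(πd³) = 8·273·24.0/(π·3.2³) = 52416/102.94 = 509.17 MPa
τ_max = K·τ₀ = 1.1852 × 509.17 = 603.46 MPa

603 MPa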